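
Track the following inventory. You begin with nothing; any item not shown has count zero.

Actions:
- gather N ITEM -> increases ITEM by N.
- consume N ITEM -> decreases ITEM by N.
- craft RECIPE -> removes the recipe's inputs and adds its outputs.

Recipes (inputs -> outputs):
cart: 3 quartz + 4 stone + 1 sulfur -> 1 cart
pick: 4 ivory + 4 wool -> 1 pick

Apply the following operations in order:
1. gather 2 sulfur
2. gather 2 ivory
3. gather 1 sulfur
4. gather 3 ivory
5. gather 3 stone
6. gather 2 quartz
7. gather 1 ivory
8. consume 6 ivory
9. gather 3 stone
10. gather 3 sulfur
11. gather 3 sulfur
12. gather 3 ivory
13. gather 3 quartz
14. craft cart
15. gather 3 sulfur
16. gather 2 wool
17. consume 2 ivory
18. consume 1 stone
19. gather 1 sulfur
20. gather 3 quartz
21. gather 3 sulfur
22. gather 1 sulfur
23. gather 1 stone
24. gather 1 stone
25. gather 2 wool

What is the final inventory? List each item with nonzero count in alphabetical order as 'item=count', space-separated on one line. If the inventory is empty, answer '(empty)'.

After 1 (gather 2 sulfur): sulfur=2
After 2 (gather 2 ivory): ivory=2 sulfur=2
After 3 (gather 1 sulfur): ivory=2 sulfur=3
After 4 (gather 3 ivory): ivory=5 sulfur=3
After 5 (gather 3 stone): ivory=5 stone=3 sulfur=3
After 6 (gather 2 quartz): ivory=5 quartz=2 stone=3 sulfur=3
After 7 (gather 1 ivory): ivory=6 quartz=2 stone=3 sulfur=3
After 8 (consume 6 ivory): quartz=2 stone=3 sulfur=3
After 9 (gather 3 stone): quartz=2 stone=6 sulfur=3
After 10 (gather 3 sulfur): quartz=2 stone=6 sulfur=6
After 11 (gather 3 sulfur): quartz=2 stone=6 sulfur=9
After 12 (gather 3 ivory): ivory=3 quartz=2 stone=6 sulfur=9
After 13 (gather 3 quartz): ivory=3 quartz=5 stone=6 sulfur=9
After 14 (craft cart): cart=1 ivory=3 quartz=2 stone=2 sulfur=8
After 15 (gather 3 sulfur): cart=1 ivory=3 quartz=2 stone=2 sulfur=11
After 16 (gather 2 wool): cart=1 ivory=3 quartz=2 stone=2 sulfur=11 wool=2
After 17 (consume 2 ivory): cart=1 ivory=1 quartz=2 stone=2 sulfur=11 wool=2
After 18 (consume 1 stone): cart=1 ivory=1 quartz=2 stone=1 sulfur=11 wool=2
After 19 (gather 1 sulfur): cart=1 ivory=1 quartz=2 stone=1 sulfur=12 wool=2
After 20 (gather 3 quartz): cart=1 ivory=1 quartz=5 stone=1 sulfur=12 wool=2
After 21 (gather 3 sulfur): cart=1 ivory=1 quartz=5 stone=1 sulfur=15 wool=2
After 22 (gather 1 sulfur): cart=1 ivory=1 quartz=5 stone=1 sulfur=16 wool=2
After 23 (gather 1 stone): cart=1 ivory=1 quartz=5 stone=2 sulfur=16 wool=2
After 24 (gather 1 stone): cart=1 ivory=1 quartz=5 stone=3 sulfur=16 wool=2
After 25 (gather 2 wool): cart=1 ivory=1 quartz=5 stone=3 sulfur=16 wool=4

Answer: cart=1 ivory=1 quartz=5 stone=3 sulfur=16 wool=4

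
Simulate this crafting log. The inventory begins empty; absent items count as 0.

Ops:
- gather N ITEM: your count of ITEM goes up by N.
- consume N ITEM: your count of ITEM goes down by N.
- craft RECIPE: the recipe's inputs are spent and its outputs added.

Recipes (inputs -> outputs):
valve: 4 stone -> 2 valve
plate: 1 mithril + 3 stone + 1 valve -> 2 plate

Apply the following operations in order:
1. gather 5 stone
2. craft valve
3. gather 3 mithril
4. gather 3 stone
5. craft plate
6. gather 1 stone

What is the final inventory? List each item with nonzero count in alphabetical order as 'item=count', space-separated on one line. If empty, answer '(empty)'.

After 1 (gather 5 stone): stone=5
After 2 (craft valve): stone=1 valve=2
After 3 (gather 3 mithril): mithril=3 stone=1 valve=2
After 4 (gather 3 stone): mithril=3 stone=4 valve=2
After 5 (craft plate): mithril=2 plate=2 stone=1 valve=1
After 6 (gather 1 stone): mithril=2 plate=2 stone=2 valve=1

Answer: mithril=2 plate=2 stone=2 valve=1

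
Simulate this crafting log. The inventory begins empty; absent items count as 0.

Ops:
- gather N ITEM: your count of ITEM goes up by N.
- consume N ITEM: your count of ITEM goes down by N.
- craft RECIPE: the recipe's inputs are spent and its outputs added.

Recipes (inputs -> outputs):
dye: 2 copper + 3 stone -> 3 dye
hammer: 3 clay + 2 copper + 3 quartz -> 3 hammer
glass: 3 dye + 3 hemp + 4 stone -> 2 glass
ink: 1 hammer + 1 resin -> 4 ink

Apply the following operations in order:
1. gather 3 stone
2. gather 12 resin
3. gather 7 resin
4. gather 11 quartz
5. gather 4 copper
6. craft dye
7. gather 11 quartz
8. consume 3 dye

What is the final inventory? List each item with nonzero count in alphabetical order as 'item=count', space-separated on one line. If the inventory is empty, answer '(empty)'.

After 1 (gather 3 stone): stone=3
After 2 (gather 12 resin): resin=12 stone=3
After 3 (gather 7 resin): resin=19 stone=3
After 4 (gather 11 quartz): quartz=11 resin=19 stone=3
After 5 (gather 4 copper): copper=4 quartz=11 resin=19 stone=3
After 6 (craft dye): copper=2 dye=3 quartz=11 resin=19
After 7 (gather 11 quartz): copper=2 dye=3 quartz=22 resin=19
After 8 (consume 3 dye): copper=2 quartz=22 resin=19

Answer: copper=2 quartz=22 resin=19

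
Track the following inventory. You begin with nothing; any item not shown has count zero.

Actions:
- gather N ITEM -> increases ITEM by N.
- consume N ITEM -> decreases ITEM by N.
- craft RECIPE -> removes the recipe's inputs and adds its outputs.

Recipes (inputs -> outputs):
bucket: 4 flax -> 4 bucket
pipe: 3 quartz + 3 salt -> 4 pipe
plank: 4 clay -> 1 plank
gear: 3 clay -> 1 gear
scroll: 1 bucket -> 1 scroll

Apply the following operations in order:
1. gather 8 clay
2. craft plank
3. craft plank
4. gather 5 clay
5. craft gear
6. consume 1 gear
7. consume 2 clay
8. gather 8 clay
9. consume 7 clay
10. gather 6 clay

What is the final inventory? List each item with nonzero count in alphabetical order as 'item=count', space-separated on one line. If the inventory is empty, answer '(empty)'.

After 1 (gather 8 clay): clay=8
After 2 (craft plank): clay=4 plank=1
After 3 (craft plank): plank=2
After 4 (gather 5 clay): clay=5 plank=2
After 5 (craft gear): clay=2 gear=1 plank=2
After 6 (consume 1 gear): clay=2 plank=2
After 7 (consume 2 clay): plank=2
After 8 (gather 8 clay): clay=8 plank=2
After 9 (consume 7 clay): clay=1 plank=2
After 10 (gather 6 clay): clay=7 plank=2

Answer: clay=7 plank=2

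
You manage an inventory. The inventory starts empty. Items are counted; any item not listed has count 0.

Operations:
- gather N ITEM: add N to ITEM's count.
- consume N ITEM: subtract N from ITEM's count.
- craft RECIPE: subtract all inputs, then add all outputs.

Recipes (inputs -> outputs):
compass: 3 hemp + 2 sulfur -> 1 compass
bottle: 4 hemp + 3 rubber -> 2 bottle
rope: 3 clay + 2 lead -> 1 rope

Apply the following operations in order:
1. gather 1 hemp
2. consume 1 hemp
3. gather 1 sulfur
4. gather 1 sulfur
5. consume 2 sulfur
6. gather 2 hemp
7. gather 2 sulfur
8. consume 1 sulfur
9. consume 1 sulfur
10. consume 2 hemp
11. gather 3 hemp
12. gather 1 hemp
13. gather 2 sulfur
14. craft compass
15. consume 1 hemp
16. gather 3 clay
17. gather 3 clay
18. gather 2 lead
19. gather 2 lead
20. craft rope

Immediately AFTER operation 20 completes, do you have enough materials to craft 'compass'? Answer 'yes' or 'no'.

After 1 (gather 1 hemp): hemp=1
After 2 (consume 1 hemp): (empty)
After 3 (gather 1 sulfur): sulfur=1
After 4 (gather 1 sulfur): sulfur=2
After 5 (consume 2 sulfur): (empty)
After 6 (gather 2 hemp): hemp=2
After 7 (gather 2 sulfur): hemp=2 sulfur=2
After 8 (consume 1 sulfur): hemp=2 sulfur=1
After 9 (consume 1 sulfur): hemp=2
After 10 (consume 2 hemp): (empty)
After 11 (gather 3 hemp): hemp=3
After 12 (gather 1 hemp): hemp=4
After 13 (gather 2 sulfur): hemp=4 sulfur=2
After 14 (craft compass): compass=1 hemp=1
After 15 (consume 1 hemp): compass=1
After 16 (gather 3 clay): clay=3 compass=1
After 17 (gather 3 clay): clay=6 compass=1
After 18 (gather 2 lead): clay=6 compass=1 lead=2
After 19 (gather 2 lead): clay=6 compass=1 lead=4
After 20 (craft rope): clay=3 compass=1 lead=2 rope=1

Answer: no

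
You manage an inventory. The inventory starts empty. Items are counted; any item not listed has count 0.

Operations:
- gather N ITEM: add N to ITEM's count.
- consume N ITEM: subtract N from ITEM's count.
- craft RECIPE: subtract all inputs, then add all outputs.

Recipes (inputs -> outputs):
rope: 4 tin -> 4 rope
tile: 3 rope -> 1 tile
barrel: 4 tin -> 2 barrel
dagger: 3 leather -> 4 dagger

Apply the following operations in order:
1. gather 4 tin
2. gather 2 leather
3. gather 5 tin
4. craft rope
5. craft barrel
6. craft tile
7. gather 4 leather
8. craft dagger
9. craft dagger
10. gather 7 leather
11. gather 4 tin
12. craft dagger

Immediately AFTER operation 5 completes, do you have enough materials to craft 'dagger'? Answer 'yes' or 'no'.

After 1 (gather 4 tin): tin=4
After 2 (gather 2 leather): leather=2 tin=4
After 3 (gather 5 tin): leather=2 tin=9
After 4 (craft rope): leather=2 rope=4 tin=5
After 5 (craft barrel): barrel=2 leather=2 rope=4 tin=1

Answer: no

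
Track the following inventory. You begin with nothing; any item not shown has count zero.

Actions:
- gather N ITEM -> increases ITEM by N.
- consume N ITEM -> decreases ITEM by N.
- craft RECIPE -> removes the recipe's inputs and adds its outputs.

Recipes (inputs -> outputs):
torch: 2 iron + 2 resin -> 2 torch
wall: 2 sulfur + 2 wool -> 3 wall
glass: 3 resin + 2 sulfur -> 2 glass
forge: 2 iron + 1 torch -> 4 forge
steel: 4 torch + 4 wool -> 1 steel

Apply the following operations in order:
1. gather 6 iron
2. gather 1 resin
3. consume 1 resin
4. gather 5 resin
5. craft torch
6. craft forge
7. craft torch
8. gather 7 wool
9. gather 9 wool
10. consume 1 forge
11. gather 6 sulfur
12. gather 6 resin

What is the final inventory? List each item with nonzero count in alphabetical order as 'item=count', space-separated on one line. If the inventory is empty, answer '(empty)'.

After 1 (gather 6 iron): iron=6
After 2 (gather 1 resin): iron=6 resin=1
After 3 (consume 1 resin): iron=6
After 4 (gather 5 resin): iron=6 resin=5
After 5 (craft torch): iron=4 resin=3 torch=2
After 6 (craft forge): forge=4 iron=2 resin=3 torch=1
After 7 (craft torch): forge=4 resin=1 torch=3
After 8 (gather 7 wool): forge=4 resin=1 torch=3 wool=7
After 9 (gather 9 wool): forge=4 resin=1 torch=3 wool=16
After 10 (consume 1 forge): forge=3 resin=1 torch=3 wool=16
After 11 (gather 6 sulfur): forge=3 resin=1 sulfur=6 torch=3 wool=16
After 12 (gather 6 resin): forge=3 resin=7 sulfur=6 torch=3 wool=16

Answer: forge=3 resin=7 sulfur=6 torch=3 wool=16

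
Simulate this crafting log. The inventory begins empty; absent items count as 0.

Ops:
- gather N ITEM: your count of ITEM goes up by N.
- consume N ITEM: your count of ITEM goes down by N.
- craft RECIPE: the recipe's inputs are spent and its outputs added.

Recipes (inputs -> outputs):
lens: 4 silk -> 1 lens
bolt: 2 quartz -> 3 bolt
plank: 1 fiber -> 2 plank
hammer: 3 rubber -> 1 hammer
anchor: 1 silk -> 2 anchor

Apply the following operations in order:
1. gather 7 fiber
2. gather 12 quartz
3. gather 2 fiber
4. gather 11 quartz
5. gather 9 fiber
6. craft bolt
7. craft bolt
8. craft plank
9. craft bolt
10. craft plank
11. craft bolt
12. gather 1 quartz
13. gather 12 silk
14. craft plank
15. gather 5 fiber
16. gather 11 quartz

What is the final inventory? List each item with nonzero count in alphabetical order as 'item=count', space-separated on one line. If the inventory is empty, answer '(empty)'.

After 1 (gather 7 fiber): fiber=7
After 2 (gather 12 quartz): fiber=7 quartz=12
After 3 (gather 2 fiber): fiber=9 quartz=12
After 4 (gather 11 quartz): fiber=9 quartz=23
After 5 (gather 9 fiber): fiber=18 quartz=23
After 6 (craft bolt): bolt=3 fiber=18 quartz=21
After 7 (craft bolt): bolt=6 fiber=18 quartz=19
After 8 (craft plank): bolt=6 fiber=17 plank=2 quartz=19
After 9 (craft bolt): bolt=9 fiber=17 plank=2 quartz=17
After 10 (craft plank): bolt=9 fiber=16 plank=4 quartz=17
After 11 (craft bolt): bolt=12 fiber=16 plank=4 quartz=15
After 12 (gather 1 quartz): bolt=12 fiber=16 plank=4 quartz=16
After 13 (gather 12 silk): bolt=12 fiber=16 plank=4 quartz=16 silk=12
After 14 (craft plank): bolt=12 fiber=15 plank=6 quartz=16 silk=12
After 15 (gather 5 fiber): bolt=12 fiber=20 plank=6 quartz=16 silk=12
After 16 (gather 11 quartz): bolt=12 fiber=20 plank=6 quartz=27 silk=12

Answer: bolt=12 fiber=20 plank=6 quartz=27 silk=12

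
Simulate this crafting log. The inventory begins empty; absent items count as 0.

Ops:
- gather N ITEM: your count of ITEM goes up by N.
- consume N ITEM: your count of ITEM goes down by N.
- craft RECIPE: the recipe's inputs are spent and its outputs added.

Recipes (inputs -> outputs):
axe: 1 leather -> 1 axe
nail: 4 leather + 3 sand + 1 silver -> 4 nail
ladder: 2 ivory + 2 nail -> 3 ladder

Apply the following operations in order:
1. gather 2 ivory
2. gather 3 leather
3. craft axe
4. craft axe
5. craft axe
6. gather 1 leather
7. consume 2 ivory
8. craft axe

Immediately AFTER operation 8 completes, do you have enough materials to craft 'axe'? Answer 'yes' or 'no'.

Answer: no

Derivation:
After 1 (gather 2 ivory): ivory=2
After 2 (gather 3 leather): ivory=2 leather=3
After 3 (craft axe): axe=1 ivory=2 leather=2
After 4 (craft axe): axe=2 ivory=2 leather=1
After 5 (craft axe): axe=3 ivory=2
After 6 (gather 1 leather): axe=3 ivory=2 leather=1
After 7 (consume 2 ivory): axe=3 leather=1
After 8 (craft axe): axe=4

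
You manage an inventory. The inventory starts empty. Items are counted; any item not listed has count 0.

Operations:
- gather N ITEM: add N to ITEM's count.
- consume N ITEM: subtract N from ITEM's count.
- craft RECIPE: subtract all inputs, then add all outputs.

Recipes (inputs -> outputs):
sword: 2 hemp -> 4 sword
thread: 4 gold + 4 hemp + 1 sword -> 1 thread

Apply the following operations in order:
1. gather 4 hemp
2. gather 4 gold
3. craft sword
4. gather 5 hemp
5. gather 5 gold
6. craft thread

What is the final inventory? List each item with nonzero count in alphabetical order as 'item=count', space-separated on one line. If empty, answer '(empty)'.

Answer: gold=5 hemp=3 sword=3 thread=1

Derivation:
After 1 (gather 4 hemp): hemp=4
After 2 (gather 4 gold): gold=4 hemp=4
After 3 (craft sword): gold=4 hemp=2 sword=4
After 4 (gather 5 hemp): gold=4 hemp=7 sword=4
After 5 (gather 5 gold): gold=9 hemp=7 sword=4
After 6 (craft thread): gold=5 hemp=3 sword=3 thread=1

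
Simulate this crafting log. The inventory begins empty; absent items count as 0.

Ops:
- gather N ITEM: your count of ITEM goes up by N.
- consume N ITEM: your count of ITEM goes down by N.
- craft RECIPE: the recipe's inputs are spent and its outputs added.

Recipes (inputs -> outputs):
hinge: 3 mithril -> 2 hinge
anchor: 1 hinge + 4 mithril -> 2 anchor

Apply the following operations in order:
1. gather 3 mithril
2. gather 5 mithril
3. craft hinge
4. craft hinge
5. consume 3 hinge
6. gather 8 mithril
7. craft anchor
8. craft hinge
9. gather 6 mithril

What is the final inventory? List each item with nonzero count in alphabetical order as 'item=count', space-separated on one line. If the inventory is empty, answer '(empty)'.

After 1 (gather 3 mithril): mithril=3
After 2 (gather 5 mithril): mithril=8
After 3 (craft hinge): hinge=2 mithril=5
After 4 (craft hinge): hinge=4 mithril=2
After 5 (consume 3 hinge): hinge=1 mithril=2
After 6 (gather 8 mithril): hinge=1 mithril=10
After 7 (craft anchor): anchor=2 mithril=6
After 8 (craft hinge): anchor=2 hinge=2 mithril=3
After 9 (gather 6 mithril): anchor=2 hinge=2 mithril=9

Answer: anchor=2 hinge=2 mithril=9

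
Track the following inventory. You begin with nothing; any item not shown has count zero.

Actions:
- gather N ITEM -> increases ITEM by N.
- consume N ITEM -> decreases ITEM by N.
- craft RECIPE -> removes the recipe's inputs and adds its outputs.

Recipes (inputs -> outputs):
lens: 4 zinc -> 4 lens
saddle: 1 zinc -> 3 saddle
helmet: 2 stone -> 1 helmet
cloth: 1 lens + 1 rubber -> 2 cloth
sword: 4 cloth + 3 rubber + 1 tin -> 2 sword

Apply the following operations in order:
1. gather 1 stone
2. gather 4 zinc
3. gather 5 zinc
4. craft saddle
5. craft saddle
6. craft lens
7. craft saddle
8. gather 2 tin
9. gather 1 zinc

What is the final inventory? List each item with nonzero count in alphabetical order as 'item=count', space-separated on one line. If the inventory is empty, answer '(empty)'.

Answer: lens=4 saddle=9 stone=1 tin=2 zinc=3

Derivation:
After 1 (gather 1 stone): stone=1
After 2 (gather 4 zinc): stone=1 zinc=4
After 3 (gather 5 zinc): stone=1 zinc=9
After 4 (craft saddle): saddle=3 stone=1 zinc=8
After 5 (craft saddle): saddle=6 stone=1 zinc=7
After 6 (craft lens): lens=4 saddle=6 stone=1 zinc=3
After 7 (craft saddle): lens=4 saddle=9 stone=1 zinc=2
After 8 (gather 2 tin): lens=4 saddle=9 stone=1 tin=2 zinc=2
After 9 (gather 1 zinc): lens=4 saddle=9 stone=1 tin=2 zinc=3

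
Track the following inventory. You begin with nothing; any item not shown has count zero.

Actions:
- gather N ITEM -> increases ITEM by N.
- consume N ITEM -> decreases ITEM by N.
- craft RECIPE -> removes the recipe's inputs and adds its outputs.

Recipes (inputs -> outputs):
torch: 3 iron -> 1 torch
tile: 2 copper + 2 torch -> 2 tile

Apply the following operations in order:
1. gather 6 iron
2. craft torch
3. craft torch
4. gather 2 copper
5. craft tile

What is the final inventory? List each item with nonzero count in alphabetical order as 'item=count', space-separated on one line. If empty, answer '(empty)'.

Answer: tile=2

Derivation:
After 1 (gather 6 iron): iron=6
After 2 (craft torch): iron=3 torch=1
After 3 (craft torch): torch=2
After 4 (gather 2 copper): copper=2 torch=2
After 5 (craft tile): tile=2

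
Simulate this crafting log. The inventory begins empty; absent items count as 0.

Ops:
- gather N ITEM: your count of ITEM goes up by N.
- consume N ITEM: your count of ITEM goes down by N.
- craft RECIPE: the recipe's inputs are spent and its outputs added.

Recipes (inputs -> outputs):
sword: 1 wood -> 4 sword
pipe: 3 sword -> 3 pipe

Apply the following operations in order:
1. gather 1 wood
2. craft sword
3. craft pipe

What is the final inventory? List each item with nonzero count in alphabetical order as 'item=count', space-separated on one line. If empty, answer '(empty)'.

After 1 (gather 1 wood): wood=1
After 2 (craft sword): sword=4
After 3 (craft pipe): pipe=3 sword=1

Answer: pipe=3 sword=1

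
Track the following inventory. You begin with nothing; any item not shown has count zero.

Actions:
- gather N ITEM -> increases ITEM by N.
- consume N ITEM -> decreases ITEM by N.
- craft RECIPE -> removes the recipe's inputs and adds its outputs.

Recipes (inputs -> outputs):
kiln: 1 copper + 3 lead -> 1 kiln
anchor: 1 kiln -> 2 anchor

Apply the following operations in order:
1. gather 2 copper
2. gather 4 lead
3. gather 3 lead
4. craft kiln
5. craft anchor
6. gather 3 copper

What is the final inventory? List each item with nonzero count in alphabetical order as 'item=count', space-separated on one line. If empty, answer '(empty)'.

After 1 (gather 2 copper): copper=2
After 2 (gather 4 lead): copper=2 lead=4
After 3 (gather 3 lead): copper=2 lead=7
After 4 (craft kiln): copper=1 kiln=1 lead=4
After 5 (craft anchor): anchor=2 copper=1 lead=4
After 6 (gather 3 copper): anchor=2 copper=4 lead=4

Answer: anchor=2 copper=4 lead=4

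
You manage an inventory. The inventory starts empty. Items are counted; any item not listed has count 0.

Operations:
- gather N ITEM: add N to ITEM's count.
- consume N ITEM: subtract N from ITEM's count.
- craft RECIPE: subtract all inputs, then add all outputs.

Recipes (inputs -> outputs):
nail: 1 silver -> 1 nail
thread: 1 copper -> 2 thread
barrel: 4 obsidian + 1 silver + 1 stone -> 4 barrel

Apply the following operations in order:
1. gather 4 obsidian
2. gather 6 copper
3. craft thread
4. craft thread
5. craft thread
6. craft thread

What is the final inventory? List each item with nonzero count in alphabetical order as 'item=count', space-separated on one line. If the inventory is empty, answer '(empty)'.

After 1 (gather 4 obsidian): obsidian=4
After 2 (gather 6 copper): copper=6 obsidian=4
After 3 (craft thread): copper=5 obsidian=4 thread=2
After 4 (craft thread): copper=4 obsidian=4 thread=4
After 5 (craft thread): copper=3 obsidian=4 thread=6
After 6 (craft thread): copper=2 obsidian=4 thread=8

Answer: copper=2 obsidian=4 thread=8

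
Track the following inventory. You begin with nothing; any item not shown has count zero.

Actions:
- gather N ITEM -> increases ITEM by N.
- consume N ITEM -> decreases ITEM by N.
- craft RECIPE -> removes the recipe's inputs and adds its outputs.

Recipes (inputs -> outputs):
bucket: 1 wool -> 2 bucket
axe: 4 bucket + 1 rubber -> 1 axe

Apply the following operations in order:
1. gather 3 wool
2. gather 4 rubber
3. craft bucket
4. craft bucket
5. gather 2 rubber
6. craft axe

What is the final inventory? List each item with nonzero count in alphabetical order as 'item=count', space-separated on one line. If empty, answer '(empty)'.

Answer: axe=1 rubber=5 wool=1

Derivation:
After 1 (gather 3 wool): wool=3
After 2 (gather 4 rubber): rubber=4 wool=3
After 3 (craft bucket): bucket=2 rubber=4 wool=2
After 4 (craft bucket): bucket=4 rubber=4 wool=1
After 5 (gather 2 rubber): bucket=4 rubber=6 wool=1
After 6 (craft axe): axe=1 rubber=5 wool=1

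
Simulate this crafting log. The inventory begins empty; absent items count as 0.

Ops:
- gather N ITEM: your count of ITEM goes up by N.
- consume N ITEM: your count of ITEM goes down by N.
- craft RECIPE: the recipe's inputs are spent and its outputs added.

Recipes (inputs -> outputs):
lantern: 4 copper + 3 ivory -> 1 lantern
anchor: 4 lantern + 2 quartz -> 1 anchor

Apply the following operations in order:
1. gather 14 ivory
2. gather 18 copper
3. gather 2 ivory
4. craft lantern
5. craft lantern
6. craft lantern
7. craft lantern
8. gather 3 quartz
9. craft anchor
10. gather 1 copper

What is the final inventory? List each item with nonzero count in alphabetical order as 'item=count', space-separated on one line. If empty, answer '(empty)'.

Answer: anchor=1 copper=3 ivory=4 quartz=1

Derivation:
After 1 (gather 14 ivory): ivory=14
After 2 (gather 18 copper): copper=18 ivory=14
After 3 (gather 2 ivory): copper=18 ivory=16
After 4 (craft lantern): copper=14 ivory=13 lantern=1
After 5 (craft lantern): copper=10 ivory=10 lantern=2
After 6 (craft lantern): copper=6 ivory=7 lantern=3
After 7 (craft lantern): copper=2 ivory=4 lantern=4
After 8 (gather 3 quartz): copper=2 ivory=4 lantern=4 quartz=3
After 9 (craft anchor): anchor=1 copper=2 ivory=4 quartz=1
After 10 (gather 1 copper): anchor=1 copper=3 ivory=4 quartz=1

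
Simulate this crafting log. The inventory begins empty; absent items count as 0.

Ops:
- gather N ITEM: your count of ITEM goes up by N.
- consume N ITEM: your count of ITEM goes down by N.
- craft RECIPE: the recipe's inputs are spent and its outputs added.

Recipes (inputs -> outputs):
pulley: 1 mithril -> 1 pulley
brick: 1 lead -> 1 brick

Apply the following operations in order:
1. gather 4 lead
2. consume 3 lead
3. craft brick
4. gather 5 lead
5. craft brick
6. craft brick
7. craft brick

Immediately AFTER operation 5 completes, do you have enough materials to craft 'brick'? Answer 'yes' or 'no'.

Answer: yes

Derivation:
After 1 (gather 4 lead): lead=4
After 2 (consume 3 lead): lead=1
After 3 (craft brick): brick=1
After 4 (gather 5 lead): brick=1 lead=5
After 5 (craft brick): brick=2 lead=4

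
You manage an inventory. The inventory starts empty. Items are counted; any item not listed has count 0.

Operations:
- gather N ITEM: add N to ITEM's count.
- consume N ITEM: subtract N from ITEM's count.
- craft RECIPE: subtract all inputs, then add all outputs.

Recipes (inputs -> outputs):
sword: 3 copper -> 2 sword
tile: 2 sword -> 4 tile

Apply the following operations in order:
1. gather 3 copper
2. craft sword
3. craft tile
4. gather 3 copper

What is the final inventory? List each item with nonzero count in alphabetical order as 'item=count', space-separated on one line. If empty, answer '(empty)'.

After 1 (gather 3 copper): copper=3
After 2 (craft sword): sword=2
After 3 (craft tile): tile=4
After 4 (gather 3 copper): copper=3 tile=4

Answer: copper=3 tile=4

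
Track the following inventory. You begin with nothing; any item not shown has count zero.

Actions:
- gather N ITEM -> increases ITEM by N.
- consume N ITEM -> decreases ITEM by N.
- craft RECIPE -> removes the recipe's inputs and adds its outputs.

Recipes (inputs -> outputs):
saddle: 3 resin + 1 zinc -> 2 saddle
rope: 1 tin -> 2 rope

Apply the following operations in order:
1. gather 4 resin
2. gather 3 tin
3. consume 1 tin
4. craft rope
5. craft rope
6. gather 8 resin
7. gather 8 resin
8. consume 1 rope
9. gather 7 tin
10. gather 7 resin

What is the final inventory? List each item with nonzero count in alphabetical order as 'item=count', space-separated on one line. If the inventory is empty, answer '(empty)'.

Answer: resin=27 rope=3 tin=7

Derivation:
After 1 (gather 4 resin): resin=4
After 2 (gather 3 tin): resin=4 tin=3
After 3 (consume 1 tin): resin=4 tin=2
After 4 (craft rope): resin=4 rope=2 tin=1
After 5 (craft rope): resin=4 rope=4
After 6 (gather 8 resin): resin=12 rope=4
After 7 (gather 8 resin): resin=20 rope=4
After 8 (consume 1 rope): resin=20 rope=3
After 9 (gather 7 tin): resin=20 rope=3 tin=7
After 10 (gather 7 resin): resin=27 rope=3 tin=7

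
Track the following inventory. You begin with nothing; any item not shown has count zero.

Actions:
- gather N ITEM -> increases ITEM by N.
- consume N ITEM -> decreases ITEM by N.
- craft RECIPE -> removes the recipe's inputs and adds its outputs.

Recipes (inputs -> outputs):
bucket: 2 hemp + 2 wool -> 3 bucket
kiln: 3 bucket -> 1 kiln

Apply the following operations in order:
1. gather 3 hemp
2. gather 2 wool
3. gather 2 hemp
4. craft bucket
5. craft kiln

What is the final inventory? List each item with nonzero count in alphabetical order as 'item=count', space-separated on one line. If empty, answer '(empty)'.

Answer: hemp=3 kiln=1

Derivation:
After 1 (gather 3 hemp): hemp=3
After 2 (gather 2 wool): hemp=3 wool=2
After 3 (gather 2 hemp): hemp=5 wool=2
After 4 (craft bucket): bucket=3 hemp=3
After 5 (craft kiln): hemp=3 kiln=1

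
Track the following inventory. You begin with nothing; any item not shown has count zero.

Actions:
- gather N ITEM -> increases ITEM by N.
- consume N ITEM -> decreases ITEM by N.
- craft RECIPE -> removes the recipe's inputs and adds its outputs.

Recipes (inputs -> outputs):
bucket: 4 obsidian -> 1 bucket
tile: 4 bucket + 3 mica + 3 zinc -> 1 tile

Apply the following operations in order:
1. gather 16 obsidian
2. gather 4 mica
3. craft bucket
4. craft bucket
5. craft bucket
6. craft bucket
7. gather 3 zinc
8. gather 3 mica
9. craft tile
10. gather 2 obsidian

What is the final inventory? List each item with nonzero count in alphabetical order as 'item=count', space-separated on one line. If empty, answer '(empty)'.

After 1 (gather 16 obsidian): obsidian=16
After 2 (gather 4 mica): mica=4 obsidian=16
After 3 (craft bucket): bucket=1 mica=4 obsidian=12
After 4 (craft bucket): bucket=2 mica=4 obsidian=8
After 5 (craft bucket): bucket=3 mica=4 obsidian=4
After 6 (craft bucket): bucket=4 mica=4
After 7 (gather 3 zinc): bucket=4 mica=4 zinc=3
After 8 (gather 3 mica): bucket=4 mica=7 zinc=3
After 9 (craft tile): mica=4 tile=1
After 10 (gather 2 obsidian): mica=4 obsidian=2 tile=1

Answer: mica=4 obsidian=2 tile=1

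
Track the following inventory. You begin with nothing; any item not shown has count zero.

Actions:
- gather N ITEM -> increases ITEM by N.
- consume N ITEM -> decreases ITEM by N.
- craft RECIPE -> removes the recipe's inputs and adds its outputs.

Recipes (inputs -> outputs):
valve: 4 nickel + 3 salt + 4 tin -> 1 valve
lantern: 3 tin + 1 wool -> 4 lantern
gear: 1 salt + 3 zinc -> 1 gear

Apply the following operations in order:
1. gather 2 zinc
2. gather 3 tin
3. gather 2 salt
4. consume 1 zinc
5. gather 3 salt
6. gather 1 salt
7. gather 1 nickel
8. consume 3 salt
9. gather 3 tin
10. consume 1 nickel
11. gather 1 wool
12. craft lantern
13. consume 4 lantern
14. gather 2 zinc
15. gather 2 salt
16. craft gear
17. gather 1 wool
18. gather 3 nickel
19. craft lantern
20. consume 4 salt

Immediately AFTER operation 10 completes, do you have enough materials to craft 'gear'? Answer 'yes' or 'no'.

Answer: no

Derivation:
After 1 (gather 2 zinc): zinc=2
After 2 (gather 3 tin): tin=3 zinc=2
After 3 (gather 2 salt): salt=2 tin=3 zinc=2
After 4 (consume 1 zinc): salt=2 tin=3 zinc=1
After 5 (gather 3 salt): salt=5 tin=3 zinc=1
After 6 (gather 1 salt): salt=6 tin=3 zinc=1
After 7 (gather 1 nickel): nickel=1 salt=6 tin=3 zinc=1
After 8 (consume 3 salt): nickel=1 salt=3 tin=3 zinc=1
After 9 (gather 3 tin): nickel=1 salt=3 tin=6 zinc=1
After 10 (consume 1 nickel): salt=3 tin=6 zinc=1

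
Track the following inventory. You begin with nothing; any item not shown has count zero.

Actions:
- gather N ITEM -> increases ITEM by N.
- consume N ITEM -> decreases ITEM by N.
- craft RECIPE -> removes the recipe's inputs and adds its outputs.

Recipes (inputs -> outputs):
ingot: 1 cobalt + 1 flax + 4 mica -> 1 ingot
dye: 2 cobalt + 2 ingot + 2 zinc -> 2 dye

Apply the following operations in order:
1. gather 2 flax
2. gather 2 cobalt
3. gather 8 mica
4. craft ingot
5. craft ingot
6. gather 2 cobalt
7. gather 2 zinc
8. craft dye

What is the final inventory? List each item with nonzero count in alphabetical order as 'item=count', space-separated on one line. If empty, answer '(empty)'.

Answer: dye=2

Derivation:
After 1 (gather 2 flax): flax=2
After 2 (gather 2 cobalt): cobalt=2 flax=2
After 3 (gather 8 mica): cobalt=2 flax=2 mica=8
After 4 (craft ingot): cobalt=1 flax=1 ingot=1 mica=4
After 5 (craft ingot): ingot=2
After 6 (gather 2 cobalt): cobalt=2 ingot=2
After 7 (gather 2 zinc): cobalt=2 ingot=2 zinc=2
After 8 (craft dye): dye=2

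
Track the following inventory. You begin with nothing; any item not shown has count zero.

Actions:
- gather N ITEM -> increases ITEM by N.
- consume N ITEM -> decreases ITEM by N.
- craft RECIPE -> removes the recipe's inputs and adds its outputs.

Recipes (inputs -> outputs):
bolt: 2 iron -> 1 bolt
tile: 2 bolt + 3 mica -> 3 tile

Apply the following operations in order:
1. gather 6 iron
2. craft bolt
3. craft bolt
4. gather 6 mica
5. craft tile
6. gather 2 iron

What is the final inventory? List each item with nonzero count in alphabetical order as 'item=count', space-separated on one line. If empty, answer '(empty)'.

After 1 (gather 6 iron): iron=6
After 2 (craft bolt): bolt=1 iron=4
After 3 (craft bolt): bolt=2 iron=2
After 4 (gather 6 mica): bolt=2 iron=2 mica=6
After 5 (craft tile): iron=2 mica=3 tile=3
After 6 (gather 2 iron): iron=4 mica=3 tile=3

Answer: iron=4 mica=3 tile=3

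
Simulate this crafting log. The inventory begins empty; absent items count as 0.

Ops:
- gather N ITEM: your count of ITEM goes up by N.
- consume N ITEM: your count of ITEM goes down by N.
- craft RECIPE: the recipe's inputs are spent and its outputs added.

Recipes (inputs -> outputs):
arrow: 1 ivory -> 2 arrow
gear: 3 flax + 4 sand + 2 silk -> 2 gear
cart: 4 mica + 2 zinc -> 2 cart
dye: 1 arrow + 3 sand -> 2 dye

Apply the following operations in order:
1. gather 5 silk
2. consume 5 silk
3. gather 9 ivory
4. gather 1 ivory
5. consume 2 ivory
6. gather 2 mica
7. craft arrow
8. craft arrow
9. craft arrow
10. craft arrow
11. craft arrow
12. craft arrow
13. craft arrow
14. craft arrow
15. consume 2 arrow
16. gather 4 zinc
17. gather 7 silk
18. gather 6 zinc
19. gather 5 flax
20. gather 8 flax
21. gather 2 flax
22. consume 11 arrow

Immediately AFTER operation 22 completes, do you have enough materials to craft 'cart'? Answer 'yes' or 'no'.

After 1 (gather 5 silk): silk=5
After 2 (consume 5 silk): (empty)
After 3 (gather 9 ivory): ivory=9
After 4 (gather 1 ivory): ivory=10
After 5 (consume 2 ivory): ivory=8
After 6 (gather 2 mica): ivory=8 mica=2
After 7 (craft arrow): arrow=2 ivory=7 mica=2
After 8 (craft arrow): arrow=4 ivory=6 mica=2
After 9 (craft arrow): arrow=6 ivory=5 mica=2
After 10 (craft arrow): arrow=8 ivory=4 mica=2
After 11 (craft arrow): arrow=10 ivory=3 mica=2
After 12 (craft arrow): arrow=12 ivory=2 mica=2
After 13 (craft arrow): arrow=14 ivory=1 mica=2
After 14 (craft arrow): arrow=16 mica=2
After 15 (consume 2 arrow): arrow=14 mica=2
After 16 (gather 4 zinc): arrow=14 mica=2 zinc=4
After 17 (gather 7 silk): arrow=14 mica=2 silk=7 zinc=4
After 18 (gather 6 zinc): arrow=14 mica=2 silk=7 zinc=10
After 19 (gather 5 flax): arrow=14 flax=5 mica=2 silk=7 zinc=10
After 20 (gather 8 flax): arrow=14 flax=13 mica=2 silk=7 zinc=10
After 21 (gather 2 flax): arrow=14 flax=15 mica=2 silk=7 zinc=10
After 22 (consume 11 arrow): arrow=3 flax=15 mica=2 silk=7 zinc=10

Answer: no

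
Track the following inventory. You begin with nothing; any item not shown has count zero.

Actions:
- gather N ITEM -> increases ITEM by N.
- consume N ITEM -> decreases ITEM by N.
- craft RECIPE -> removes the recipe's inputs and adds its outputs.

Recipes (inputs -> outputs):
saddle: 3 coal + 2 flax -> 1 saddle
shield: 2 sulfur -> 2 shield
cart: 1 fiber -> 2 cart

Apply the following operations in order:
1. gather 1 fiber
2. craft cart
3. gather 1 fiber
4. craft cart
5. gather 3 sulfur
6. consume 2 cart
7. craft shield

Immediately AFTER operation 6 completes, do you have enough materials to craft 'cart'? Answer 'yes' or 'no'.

After 1 (gather 1 fiber): fiber=1
After 2 (craft cart): cart=2
After 3 (gather 1 fiber): cart=2 fiber=1
After 4 (craft cart): cart=4
After 5 (gather 3 sulfur): cart=4 sulfur=3
After 6 (consume 2 cart): cart=2 sulfur=3

Answer: no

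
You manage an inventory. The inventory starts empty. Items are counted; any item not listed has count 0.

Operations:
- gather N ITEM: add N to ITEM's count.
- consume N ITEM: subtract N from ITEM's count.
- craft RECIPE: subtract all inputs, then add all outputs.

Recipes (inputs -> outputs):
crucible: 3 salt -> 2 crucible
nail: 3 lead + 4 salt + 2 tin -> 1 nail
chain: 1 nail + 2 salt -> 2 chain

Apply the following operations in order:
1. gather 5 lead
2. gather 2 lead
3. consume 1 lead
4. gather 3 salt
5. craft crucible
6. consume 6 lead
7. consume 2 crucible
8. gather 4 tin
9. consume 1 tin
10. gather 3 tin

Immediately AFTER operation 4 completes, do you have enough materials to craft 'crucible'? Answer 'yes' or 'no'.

Answer: yes

Derivation:
After 1 (gather 5 lead): lead=5
After 2 (gather 2 lead): lead=7
After 3 (consume 1 lead): lead=6
After 4 (gather 3 salt): lead=6 salt=3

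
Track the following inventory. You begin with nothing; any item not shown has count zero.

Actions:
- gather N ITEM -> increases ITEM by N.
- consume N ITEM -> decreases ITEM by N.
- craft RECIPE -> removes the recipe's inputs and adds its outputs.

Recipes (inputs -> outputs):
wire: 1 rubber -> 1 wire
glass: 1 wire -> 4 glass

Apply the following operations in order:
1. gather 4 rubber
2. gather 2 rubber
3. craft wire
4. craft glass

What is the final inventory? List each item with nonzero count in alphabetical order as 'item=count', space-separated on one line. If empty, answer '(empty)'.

After 1 (gather 4 rubber): rubber=4
After 2 (gather 2 rubber): rubber=6
After 3 (craft wire): rubber=5 wire=1
After 4 (craft glass): glass=4 rubber=5

Answer: glass=4 rubber=5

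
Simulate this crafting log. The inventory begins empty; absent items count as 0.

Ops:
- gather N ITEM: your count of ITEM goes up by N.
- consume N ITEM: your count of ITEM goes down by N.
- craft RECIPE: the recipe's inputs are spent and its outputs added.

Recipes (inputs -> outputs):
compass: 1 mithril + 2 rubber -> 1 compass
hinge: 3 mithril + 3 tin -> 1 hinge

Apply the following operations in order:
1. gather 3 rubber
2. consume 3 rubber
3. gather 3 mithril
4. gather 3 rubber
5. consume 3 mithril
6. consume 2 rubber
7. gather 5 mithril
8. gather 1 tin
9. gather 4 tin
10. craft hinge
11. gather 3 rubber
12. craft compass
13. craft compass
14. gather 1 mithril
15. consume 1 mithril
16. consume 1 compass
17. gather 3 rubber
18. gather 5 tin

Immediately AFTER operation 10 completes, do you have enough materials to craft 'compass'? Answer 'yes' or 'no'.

After 1 (gather 3 rubber): rubber=3
After 2 (consume 3 rubber): (empty)
After 3 (gather 3 mithril): mithril=3
After 4 (gather 3 rubber): mithril=3 rubber=3
After 5 (consume 3 mithril): rubber=3
After 6 (consume 2 rubber): rubber=1
After 7 (gather 5 mithril): mithril=5 rubber=1
After 8 (gather 1 tin): mithril=5 rubber=1 tin=1
After 9 (gather 4 tin): mithril=5 rubber=1 tin=5
After 10 (craft hinge): hinge=1 mithril=2 rubber=1 tin=2

Answer: no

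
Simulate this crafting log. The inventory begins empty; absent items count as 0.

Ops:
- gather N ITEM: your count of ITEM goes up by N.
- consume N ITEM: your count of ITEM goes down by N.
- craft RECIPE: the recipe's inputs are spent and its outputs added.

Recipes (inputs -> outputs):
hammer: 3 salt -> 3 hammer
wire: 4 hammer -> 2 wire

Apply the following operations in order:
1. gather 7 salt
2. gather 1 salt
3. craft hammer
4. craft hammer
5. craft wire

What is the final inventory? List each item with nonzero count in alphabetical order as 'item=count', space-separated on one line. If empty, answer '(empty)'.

Answer: hammer=2 salt=2 wire=2

Derivation:
After 1 (gather 7 salt): salt=7
After 2 (gather 1 salt): salt=8
After 3 (craft hammer): hammer=3 salt=5
After 4 (craft hammer): hammer=6 salt=2
After 5 (craft wire): hammer=2 salt=2 wire=2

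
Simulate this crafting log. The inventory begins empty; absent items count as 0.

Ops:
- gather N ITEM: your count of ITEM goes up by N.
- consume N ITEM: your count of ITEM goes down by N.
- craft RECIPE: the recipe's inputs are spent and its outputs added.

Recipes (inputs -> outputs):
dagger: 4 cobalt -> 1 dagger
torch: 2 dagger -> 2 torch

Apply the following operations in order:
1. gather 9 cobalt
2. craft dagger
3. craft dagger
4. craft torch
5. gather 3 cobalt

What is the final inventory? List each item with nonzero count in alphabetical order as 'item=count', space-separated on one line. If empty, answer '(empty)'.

After 1 (gather 9 cobalt): cobalt=9
After 2 (craft dagger): cobalt=5 dagger=1
After 3 (craft dagger): cobalt=1 dagger=2
After 4 (craft torch): cobalt=1 torch=2
After 5 (gather 3 cobalt): cobalt=4 torch=2

Answer: cobalt=4 torch=2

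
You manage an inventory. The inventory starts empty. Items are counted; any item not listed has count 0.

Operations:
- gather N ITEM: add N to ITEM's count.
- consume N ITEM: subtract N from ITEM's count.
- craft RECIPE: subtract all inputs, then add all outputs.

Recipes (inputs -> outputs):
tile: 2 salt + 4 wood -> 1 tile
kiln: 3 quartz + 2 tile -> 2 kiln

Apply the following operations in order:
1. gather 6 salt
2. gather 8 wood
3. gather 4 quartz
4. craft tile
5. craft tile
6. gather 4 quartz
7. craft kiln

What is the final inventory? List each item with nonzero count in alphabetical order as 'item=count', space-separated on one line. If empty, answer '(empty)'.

Answer: kiln=2 quartz=5 salt=2

Derivation:
After 1 (gather 6 salt): salt=6
After 2 (gather 8 wood): salt=6 wood=8
After 3 (gather 4 quartz): quartz=4 salt=6 wood=8
After 4 (craft tile): quartz=4 salt=4 tile=1 wood=4
After 5 (craft tile): quartz=4 salt=2 tile=2
After 6 (gather 4 quartz): quartz=8 salt=2 tile=2
After 7 (craft kiln): kiln=2 quartz=5 salt=2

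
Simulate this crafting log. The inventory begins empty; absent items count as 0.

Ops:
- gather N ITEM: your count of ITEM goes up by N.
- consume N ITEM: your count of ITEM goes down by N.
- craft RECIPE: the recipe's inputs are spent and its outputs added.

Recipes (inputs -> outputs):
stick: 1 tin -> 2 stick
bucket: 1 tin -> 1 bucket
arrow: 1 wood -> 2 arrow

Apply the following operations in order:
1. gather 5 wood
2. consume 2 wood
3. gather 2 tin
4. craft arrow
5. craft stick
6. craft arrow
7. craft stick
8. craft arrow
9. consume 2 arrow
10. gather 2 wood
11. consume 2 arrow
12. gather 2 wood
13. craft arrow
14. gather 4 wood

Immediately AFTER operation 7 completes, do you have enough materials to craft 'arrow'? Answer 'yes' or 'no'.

After 1 (gather 5 wood): wood=5
After 2 (consume 2 wood): wood=3
After 3 (gather 2 tin): tin=2 wood=3
After 4 (craft arrow): arrow=2 tin=2 wood=2
After 5 (craft stick): arrow=2 stick=2 tin=1 wood=2
After 6 (craft arrow): arrow=4 stick=2 tin=1 wood=1
After 7 (craft stick): arrow=4 stick=4 wood=1

Answer: yes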